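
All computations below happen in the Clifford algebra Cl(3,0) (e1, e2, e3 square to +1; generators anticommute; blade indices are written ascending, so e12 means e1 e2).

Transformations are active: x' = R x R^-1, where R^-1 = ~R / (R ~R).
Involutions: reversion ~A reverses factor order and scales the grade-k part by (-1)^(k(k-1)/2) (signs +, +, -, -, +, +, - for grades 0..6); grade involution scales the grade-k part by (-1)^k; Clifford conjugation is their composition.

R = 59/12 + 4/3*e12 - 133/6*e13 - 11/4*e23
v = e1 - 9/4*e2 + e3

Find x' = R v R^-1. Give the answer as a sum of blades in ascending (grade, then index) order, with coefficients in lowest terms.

~R = 59/12 - 4/3*e12 + 133/6*e13 + 11/4*e23, and R ~R = 4199/8, so R^-1 = ~R / (4199/8).
R v = -81/4*e1 - 727/48*e2 + 1003/48*e3 - 1231/24*e123
Answer: -21211/25194*e1 - 59611/25194*e2 - 43793/50388*e3


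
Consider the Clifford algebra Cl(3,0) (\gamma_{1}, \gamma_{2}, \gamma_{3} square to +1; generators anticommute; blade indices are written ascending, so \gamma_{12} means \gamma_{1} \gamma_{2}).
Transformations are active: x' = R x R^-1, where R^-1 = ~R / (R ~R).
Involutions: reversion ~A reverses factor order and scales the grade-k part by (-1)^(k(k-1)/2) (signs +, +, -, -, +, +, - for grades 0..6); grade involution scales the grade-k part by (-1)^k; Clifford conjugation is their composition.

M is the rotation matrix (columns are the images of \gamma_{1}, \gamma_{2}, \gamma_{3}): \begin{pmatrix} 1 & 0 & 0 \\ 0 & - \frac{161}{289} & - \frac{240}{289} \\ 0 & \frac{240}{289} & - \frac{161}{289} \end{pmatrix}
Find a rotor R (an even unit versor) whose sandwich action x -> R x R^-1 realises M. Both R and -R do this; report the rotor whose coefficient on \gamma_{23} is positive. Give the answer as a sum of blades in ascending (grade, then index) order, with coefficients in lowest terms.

Method: write R = a + b12*\gamma_{12} + b13*\gamma_{13} + b23*\gamma_{23} with a^2 + b12^2 + b13^2 + b23^2 = 1 (so R^-1 = ~R). Expanding the columns R e_j ~R gives tr M = 4a^2 - 1 and, from the antisymmetric part, M21 - M12 = -4a*b12, M13 - M31 = 4a*b13, M32 - M23 = -4a*b23.
Here tr M = -\frac{33}{289}, so a^2 = (1 + tr M)/4 = \frac{64}{289} and a = ±\frac{8}{17}. Taking a = \frac{8}{17}: M21 - M12 = 0, M13 - M31 = 0, M32 - M23 = \frac{480}{289}, giving b12 = 0, b13 = 0, b23 = -\frac{15}{17}, i.e. R = \frac{8}{17} - \frac{15}{17} \gamma_{23}.
Its \gamma_{23} coefficient is negative, so report the other preimage -R.
Answer: -\frac{8}{17} + \frac{15}{17} \gamma_{23}. Recall the cover is two-to-one: with M of trace -\frac{33}{289}, both preimages act alike, and the stated \gamma_{23} sign chooses the sheet.


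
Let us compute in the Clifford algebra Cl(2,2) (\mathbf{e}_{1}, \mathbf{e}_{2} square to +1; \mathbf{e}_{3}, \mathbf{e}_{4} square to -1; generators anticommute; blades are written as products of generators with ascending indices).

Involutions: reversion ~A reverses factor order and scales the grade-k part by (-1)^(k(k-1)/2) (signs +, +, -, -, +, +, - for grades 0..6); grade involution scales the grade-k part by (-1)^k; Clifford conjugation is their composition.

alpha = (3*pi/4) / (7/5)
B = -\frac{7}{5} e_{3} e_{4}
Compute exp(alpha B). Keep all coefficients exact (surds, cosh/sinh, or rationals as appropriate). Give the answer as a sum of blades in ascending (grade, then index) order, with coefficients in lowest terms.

B^2 = (-\frac{7}{5})^2*(e_{3} e_{4})^2 = \frac{49}{25}*(-1) = -\frac{49}{25} (a basis 2-blade squares to minus the product of its generators' squares).
B^2 = -\frac{49}{25} — since the square is negative, the closed form is circular: l = \frac{7}{5}, alpha*l = \frac{3 \pi}{4}, so exp(alpha B) = cos(\frac{3 \pi}{4}) + (sin(\frac{3 \pi}{4})/(\frac{7}{5}))*B = - \frac{\sqrt{2}}{2} + (\frac{5 \sqrt{2}}{14})*B.
Answer: - \frac{\sqrt{2}}{2} - \frac{\sqrt{2}}{2} e_{3} e_{4}


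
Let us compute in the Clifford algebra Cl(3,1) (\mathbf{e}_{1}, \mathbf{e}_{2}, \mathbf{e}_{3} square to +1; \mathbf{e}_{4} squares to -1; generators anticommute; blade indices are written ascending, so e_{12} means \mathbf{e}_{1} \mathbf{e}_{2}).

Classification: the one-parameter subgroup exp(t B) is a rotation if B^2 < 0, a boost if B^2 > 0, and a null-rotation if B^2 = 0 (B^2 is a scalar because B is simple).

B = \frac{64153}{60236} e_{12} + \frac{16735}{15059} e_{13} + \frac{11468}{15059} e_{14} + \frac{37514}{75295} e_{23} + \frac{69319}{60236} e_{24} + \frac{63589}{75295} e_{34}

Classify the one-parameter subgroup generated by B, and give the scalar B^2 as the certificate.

B^2 term by term: the squares give (\frac{64153}{60236})^2*(e_{12})^2 + (\frac{16735}{15059})^2*(e_{13})^2 + (\frac{11468}{15059})^2*(e_{14})^2 + (\frac{37514}{75295})^2*(e_{23})^2 + (\frac{69319}{60236})^2*(e_{24})^2 + (\frac{63589}{75295})^2*(e_{34})^2 = \frac{4115607409}{3628375696}*(-1) + \frac{280060225}{226773481}*(-1) + \frac{131515024}{226773481}*(+1) + \frac{1407300196}{5669337025}*(-1) + \frac{4805123761}{3628375696}*(+1) + \frac{4043560921}{5669337025}*(+1) = 0 (each basis 2-blade squares to minus the product of its generators' squares); cross terms between blades sharing an index anticommute and cancel; the commuting (index-disjoint) pairs give grade-4 terms 2*c*c'*(blade product), which cancel blade by blade — e_{1234}: \frac{4079425117}{2267734810} - \frac{1160053465}{453546962} + \frac{860421104}{1133867405} = 0 — confirming B is simple. So B^2 = 0.
Answer: null-rotation, certificate B^2 = 0. The scalar 0 is the complete invariant here: its sign names the subgroup type.


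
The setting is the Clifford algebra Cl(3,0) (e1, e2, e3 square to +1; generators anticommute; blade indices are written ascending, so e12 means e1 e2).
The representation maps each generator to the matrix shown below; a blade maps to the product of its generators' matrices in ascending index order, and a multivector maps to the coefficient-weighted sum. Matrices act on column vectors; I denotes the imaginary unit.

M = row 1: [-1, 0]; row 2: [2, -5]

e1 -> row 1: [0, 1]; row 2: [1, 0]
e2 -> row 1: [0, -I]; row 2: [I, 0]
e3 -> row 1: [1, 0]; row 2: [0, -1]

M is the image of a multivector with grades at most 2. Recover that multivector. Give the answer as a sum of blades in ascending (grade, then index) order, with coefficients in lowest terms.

Method: 1, rho(e1), rho(e2), rho(e3) form a trace-orthogonal basis of the 2x2 complex matrices (tr(X Y) = 2 if X = Y, else 0), so M = m0*1 + m1*rho(e1) + m2*rho(e2) + m3*rho(e3) with m0 = tr(M)/2 = -3, m1 = tr(M rho(e1))/2 = 1, m2 = tr(M rho(e2))/2 = -I, m3 = tr(M rho(e3))/2 = 2.
Multiplying table entries, the bivector images are rho(e12) = I*rho(e3), rho(e13) = -I*rho(e2), rho(e23) = I*rho(e1); with real blade coefficients the real parts of m0..m3 are the coefficients of 1, e1, e2, e3 and the imaginary parts give the bivectors (e23: Im m1, e13: -Im m2, e12: Im m3).
Answer: -3 + e1 + 2*e3 + e13


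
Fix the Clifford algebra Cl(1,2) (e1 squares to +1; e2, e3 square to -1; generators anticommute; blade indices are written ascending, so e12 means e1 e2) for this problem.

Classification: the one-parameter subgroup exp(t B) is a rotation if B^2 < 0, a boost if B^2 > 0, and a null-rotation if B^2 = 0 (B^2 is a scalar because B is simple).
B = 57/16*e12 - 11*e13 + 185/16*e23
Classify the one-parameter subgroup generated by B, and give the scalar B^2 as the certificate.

B^2 term by term: the squares give (57/16)^2*(e12)^2 + (-11)^2*(e13)^2 + (185/16)^2*(e23)^2 = 3249/256*(+1) + 121*(+1) + 34225/256*(-1) = 0 (each basis 2-blade squares to minus the product of its generators' squares); cross terms between blades sharing an index anticommute and cancel. So B^2 = 0.
Answer: null-rotation, certificate B^2 = 0. Key observation: B^2 = 0 is a conjugation invariant, so its sign decides the class regardless of the surface form of B.


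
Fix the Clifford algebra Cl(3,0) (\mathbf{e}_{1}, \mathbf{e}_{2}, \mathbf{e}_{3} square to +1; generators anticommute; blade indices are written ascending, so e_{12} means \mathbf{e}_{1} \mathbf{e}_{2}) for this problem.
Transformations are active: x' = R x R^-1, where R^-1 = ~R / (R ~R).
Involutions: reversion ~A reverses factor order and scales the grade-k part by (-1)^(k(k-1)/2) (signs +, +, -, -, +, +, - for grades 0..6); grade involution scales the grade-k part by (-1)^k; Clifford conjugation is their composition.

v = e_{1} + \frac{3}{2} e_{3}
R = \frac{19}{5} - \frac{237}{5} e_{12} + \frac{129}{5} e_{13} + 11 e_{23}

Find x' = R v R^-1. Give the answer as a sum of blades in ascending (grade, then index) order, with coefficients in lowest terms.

~R = \frac{19}{5} + \frac{237}{5} e_{12} - \frac{129}{5} e_{13} - 11 e_{23}, and R ~R = \frac{76196}{25}, so R^-1 = ~R / (\frac{76196}{25}).
R v = \frac{85}{2} e_{1} + \frac{639}{10} e_{2} - \frac{201}{10} e_{3} - \frac{601}{10} e_{123}
Answer: -\frac{25294}{19049} e_{1} + \frac{44835}{38098} e_{2} + \frac{6081}{19049} e_{3}


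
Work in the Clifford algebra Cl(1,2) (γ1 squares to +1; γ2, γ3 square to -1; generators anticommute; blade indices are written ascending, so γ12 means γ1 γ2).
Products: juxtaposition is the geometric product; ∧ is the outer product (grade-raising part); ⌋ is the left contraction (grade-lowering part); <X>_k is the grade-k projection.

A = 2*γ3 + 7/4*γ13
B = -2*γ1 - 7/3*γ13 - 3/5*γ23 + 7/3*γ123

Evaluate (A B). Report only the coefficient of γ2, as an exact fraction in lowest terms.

step 1: -49/12 - 14/3*γ1 - 317/60*γ2 + 7/2*γ3 - 343/60*γ12 + 4*γ13
Answer: -317/60


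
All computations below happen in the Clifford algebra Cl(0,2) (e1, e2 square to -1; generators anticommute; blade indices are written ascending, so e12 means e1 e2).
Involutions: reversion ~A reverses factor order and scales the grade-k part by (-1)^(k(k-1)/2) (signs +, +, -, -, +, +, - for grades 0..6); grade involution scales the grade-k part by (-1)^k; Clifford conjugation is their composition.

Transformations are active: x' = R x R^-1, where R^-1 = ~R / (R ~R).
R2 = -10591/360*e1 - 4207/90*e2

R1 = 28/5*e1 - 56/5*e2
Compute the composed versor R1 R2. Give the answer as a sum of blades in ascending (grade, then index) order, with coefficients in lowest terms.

Distribute over the terms of R1 (each basis-blade product reordered to ascending indices, repeated generators contracted through their squares):
(28/5*e1) R2 = 74137/450 - 58898/225*e12
(-56/5*e2) R2 = -117796/225 - 74137/225*e12
Summing the partial products and collecting blades:
Answer: -32291/90 - 8869/15*e12


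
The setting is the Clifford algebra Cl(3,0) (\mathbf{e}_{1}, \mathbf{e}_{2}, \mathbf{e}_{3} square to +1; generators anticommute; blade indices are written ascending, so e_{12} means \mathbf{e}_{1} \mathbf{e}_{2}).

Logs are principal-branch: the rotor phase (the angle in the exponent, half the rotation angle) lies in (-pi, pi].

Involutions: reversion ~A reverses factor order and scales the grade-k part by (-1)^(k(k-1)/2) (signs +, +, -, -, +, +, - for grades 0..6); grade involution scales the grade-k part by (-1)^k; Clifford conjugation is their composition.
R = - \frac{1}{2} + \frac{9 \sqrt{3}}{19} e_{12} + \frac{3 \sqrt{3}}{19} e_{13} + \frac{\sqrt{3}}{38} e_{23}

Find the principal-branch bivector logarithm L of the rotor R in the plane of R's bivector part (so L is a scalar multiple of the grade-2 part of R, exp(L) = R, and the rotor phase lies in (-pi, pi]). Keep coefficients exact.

The scalar part of R is - \frac{1}{2}, so the principal-branch rotor phase is pinned; divide the bivector part by its sine to get the unit plane — L is the phase times that plane.
Concretely: cos(phase) = - \frac{1}{2} gives phase = ±\frac{2 \pi}{3}, and since phase/sin(phase) is even the sign is immaterial: L = (phase/sin(phase)) * <R>_2 = (\frac{4 \sqrt{3} \pi}{9}) * <R>_2.
Answer: \frac{12 \pi}{19} e_{12} + \frac{4 \pi}{19} e_{13} + \frac{2 \pi}{57} e_{23}


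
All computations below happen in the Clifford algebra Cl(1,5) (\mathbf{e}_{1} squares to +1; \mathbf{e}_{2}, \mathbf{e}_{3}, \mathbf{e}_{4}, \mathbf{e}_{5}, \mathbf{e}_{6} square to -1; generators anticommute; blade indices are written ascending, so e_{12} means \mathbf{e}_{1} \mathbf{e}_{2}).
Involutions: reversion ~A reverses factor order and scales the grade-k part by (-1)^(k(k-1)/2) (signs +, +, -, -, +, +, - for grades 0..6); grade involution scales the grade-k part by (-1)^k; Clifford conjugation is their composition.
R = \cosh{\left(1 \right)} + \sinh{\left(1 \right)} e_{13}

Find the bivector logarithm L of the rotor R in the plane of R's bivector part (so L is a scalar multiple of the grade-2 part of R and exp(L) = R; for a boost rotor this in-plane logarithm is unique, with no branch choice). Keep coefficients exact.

The scalar part of R is \cosh{\left(1 \right)}, which determines |rapidity| via cosh; the sign lives in the bivector part, and pairing them (bivector part over sinh of the rapidity = the plane) gives the unique in-plane L = rapidity * plane.
Concretely: cosh(rapidity) = \cosh{\left(1 \right)} gives rapidity = ±1, and since rapidity/sinh(rapidity) is even the sign is immaterial: L = (rapidity/sinh(rapidity)) * <R>_2 = (\frac{1}{\sinh{\left(1 \right)}}) * <R>_2.
Answer: e_{13}


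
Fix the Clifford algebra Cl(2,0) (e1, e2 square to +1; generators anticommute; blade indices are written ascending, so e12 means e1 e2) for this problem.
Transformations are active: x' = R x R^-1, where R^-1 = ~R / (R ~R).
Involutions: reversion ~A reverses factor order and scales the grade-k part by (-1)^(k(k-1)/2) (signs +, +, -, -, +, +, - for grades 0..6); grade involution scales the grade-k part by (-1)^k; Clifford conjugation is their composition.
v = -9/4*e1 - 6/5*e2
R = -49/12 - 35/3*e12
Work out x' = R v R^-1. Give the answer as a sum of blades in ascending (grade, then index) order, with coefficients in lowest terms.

~R = -49/12 + 35/3*e12, and R ~R = 22001/144, so R^-1 = ~R / (22001/144).
R v = 371/16*e1 - 427/20*e2
Answer: 1815/1796*e1 + 5256/2245*e2


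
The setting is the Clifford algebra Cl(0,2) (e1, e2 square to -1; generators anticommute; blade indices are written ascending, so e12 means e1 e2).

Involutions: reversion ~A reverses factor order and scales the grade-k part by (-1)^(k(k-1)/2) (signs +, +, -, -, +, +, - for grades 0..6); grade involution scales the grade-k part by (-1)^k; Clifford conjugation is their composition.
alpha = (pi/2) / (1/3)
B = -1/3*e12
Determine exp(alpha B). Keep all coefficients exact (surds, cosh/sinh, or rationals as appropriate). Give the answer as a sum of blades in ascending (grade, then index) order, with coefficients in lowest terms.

B^2 = (-1/3)^2*(e12)^2 = 1/9*(-1) = -1/9 (a basis 2-blade squares to minus the product of its generators' squares).
B^2 = -1/9 — since the square is negative, the closed form is circular: l = 1/3, alpha*l = pi/2, so exp(alpha B) = cos(pi/2) + (sin(pi/2)/(1/3))*B = 0 + (3)*B.
Answer: -e12


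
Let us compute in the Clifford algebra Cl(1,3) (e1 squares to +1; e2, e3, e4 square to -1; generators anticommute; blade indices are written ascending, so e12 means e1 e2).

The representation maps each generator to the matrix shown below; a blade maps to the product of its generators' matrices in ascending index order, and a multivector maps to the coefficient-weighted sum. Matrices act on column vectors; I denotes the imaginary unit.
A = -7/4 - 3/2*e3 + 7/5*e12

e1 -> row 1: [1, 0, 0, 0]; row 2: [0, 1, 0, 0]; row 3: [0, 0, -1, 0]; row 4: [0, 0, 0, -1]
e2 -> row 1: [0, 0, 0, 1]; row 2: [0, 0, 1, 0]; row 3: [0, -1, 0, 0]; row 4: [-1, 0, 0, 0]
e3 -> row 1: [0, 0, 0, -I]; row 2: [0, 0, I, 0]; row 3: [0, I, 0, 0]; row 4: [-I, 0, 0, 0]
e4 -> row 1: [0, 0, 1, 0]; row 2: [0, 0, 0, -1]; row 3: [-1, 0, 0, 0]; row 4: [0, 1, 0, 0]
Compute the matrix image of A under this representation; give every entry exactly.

Bivector images (products of the table entries): rho(e12) = rho(e1)rho(e2) = row 1: [0, 0, 0, 1]; row 2: [0, 0, 1, 0]; row 3: [0, 1, 0, 0]; row 4: [1, 0, 0, 0].
M = (-7/4)*1 + (-3/2)*rho(e3) + (7/5)*rho(e12), summed entrywise (1 is the identity matrix):
Answer: row 1: [-7/4, 0, 0, 7/5 + 3*I/2]; row 2: [0, -7/4, 7/5 - 3*I/2, 0]; row 3: [0, 7/5 - 3*I/2, -7/4, 0]; row 4: [7/5 + 3*I/2, 0, 0, -7/4]


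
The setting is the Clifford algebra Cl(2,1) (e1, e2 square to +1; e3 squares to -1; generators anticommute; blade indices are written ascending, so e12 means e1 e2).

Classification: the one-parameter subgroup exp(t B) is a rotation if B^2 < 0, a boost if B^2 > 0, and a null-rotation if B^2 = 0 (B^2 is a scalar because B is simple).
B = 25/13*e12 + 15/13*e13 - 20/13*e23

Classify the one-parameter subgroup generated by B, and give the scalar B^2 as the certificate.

B^2 term by term: the squares give (25/13)^2*(e12)^2 + (15/13)^2*(e13)^2 + (-20/13)^2*(e23)^2 = 625/169*(-1) + 225/169*(+1) + 400/169*(+1) = 0 (each basis 2-blade squares to minus the product of its generators' squares); cross terms between blades sharing an index anticommute and cancel. So B^2 = 0.
Answer: null-rotation, certificate B^2 = 0. B^2 = 0 is basis-independent, so its sign is the whole story.


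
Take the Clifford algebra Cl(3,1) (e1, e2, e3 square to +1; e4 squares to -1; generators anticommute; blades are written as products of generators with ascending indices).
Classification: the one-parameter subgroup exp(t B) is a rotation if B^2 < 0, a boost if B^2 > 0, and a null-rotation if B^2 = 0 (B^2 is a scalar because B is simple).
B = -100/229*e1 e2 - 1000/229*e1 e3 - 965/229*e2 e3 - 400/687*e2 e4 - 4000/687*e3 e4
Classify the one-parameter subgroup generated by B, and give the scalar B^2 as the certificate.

B^2 term by term: the squares give (-100/229)^2*(e1 e2)^2 + (-1000/229)^2*(e1 e3)^2 + (-965/229)^2*(e2 e3)^2 + (-400/687)^2*(e2 e4)^2 + (-4000/687)^2*(e3 e4)^2 = 10000/52441*(-1) + 1000000/52441*(-1) + 931225/52441*(-1) + 160000/471969*(+1) + 16000000/471969*(+1) = -25/9 (each basis 2-blade squares to minus the product of its generators' squares); cross terms between blades sharing an index anticommute and cancel; the commuting (index-disjoint) pairs give grade-4 terms 2*c*c'*(blade product), which cancel blade by blade — e1 e2 e3 e4: 800000/157323 - 800000/157323 = 0 — confirming B is simple. So B^2 = -25/9.
Answer: rotation, certificate B^2 = -25/9. The scalar -25/9 is the complete invariant here: its sign names the subgroup type.


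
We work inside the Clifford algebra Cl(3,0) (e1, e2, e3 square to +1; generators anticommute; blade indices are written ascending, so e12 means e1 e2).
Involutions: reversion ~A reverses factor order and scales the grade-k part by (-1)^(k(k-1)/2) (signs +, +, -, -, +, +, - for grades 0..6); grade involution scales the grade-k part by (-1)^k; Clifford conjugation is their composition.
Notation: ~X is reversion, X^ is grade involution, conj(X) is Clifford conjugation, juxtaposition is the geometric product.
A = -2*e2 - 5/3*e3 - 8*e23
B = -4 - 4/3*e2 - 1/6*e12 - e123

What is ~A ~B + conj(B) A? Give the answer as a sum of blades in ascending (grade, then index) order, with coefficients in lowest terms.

first term: 8/3 - 23/3*e1 + 8*e2 + 52/3*e3 - 5/3*e12 + 2/3*e13 - 308/9*e23 - 5/18*e123
second term: -8/3 - 25/3*e1 + 8*e2 - 4*e3 + 5/3*e12 - 10/3*e13 + 268/9*e23 - 5/18*e123
Answer: -16*e1 + 16*e2 + 40/3*e3 - 8/3*e13 - 40/9*e23 - 5/9*e123


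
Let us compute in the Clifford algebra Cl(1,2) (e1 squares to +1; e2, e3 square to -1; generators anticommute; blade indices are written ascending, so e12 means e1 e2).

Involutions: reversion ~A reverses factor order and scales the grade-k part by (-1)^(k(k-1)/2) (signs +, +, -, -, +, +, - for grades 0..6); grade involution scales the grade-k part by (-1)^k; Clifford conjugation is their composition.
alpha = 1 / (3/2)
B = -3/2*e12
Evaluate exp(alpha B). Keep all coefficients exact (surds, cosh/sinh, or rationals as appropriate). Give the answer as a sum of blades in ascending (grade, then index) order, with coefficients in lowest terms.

B^2 = (-3/2)^2*(e12)^2 = 9/4*(+1) = 9/4 (a basis 2-blade squares to minus the product of its generators' squares).
B^2 = 9/4 — the series telescopes hyperbolically here: l = 3/2, alpha*l = 1, so exp(alpha B) = cosh(1) + (sinh(1)/(3/2))*B = cosh(1) + (2*sinh(1)/3)*B.
Answer: cosh(1) - sinh(1)*e12


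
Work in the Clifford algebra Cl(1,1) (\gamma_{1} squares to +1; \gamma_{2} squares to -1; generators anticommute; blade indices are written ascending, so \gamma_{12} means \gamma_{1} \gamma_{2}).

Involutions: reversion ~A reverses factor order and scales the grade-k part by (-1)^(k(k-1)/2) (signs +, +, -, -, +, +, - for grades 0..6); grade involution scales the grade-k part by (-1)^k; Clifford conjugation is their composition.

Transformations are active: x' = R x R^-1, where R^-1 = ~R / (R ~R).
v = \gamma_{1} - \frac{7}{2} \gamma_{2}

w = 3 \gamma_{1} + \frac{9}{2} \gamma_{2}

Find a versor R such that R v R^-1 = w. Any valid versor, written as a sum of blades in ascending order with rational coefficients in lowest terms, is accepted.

R = v + w = 4 \gamma_{1} + \gamma_{2} works: the equal norms (-\frac{45}{4}) guarantee its sandwich swaps v into w.
Answer: 4 \gamma_{1} + \gamma_{2}


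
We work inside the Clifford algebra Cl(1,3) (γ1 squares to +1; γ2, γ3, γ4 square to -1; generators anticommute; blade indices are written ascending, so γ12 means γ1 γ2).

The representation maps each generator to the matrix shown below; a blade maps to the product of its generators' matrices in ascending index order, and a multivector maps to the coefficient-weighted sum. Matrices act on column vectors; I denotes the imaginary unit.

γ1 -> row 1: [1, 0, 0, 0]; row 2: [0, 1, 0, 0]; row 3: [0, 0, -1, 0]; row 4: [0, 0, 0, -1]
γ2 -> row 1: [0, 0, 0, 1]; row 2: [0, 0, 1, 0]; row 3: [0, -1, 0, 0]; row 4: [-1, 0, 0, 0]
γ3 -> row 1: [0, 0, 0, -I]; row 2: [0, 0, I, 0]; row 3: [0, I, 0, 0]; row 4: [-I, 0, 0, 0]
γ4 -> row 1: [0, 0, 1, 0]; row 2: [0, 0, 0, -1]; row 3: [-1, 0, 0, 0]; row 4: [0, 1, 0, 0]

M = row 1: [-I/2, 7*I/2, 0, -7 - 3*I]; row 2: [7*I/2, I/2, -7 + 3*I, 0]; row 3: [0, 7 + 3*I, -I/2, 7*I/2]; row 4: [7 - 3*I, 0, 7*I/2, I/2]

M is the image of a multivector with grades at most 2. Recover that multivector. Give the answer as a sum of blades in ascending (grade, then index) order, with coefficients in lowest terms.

Method: the blade images are trace-orthogonal — tr(rho(e_A) rho(e_B)^-1) = 4 if A = B and 0 otherwise — and rho(e_A)^-1 = (e_A)^2 * rho(e_A) with (e_A)^2 = +1 or -1, so the coefficient of e_A in the preimage is (e_A)^2 * tr(M rho(e_A))/4.
Nonzero projections over blades of grade <= 2: γ2: (γ2)^2 = -1, tr(M rho(γ2)) = 28, coefficient -7; γ3: (γ3)^2 = -1, tr(M rho(γ3)) = -12, coefficient 3; γ23: (γ23)^2 = -1, tr(M rho(γ23)) = -2, coefficient 1/2; γ34: (γ34)^2 = -1, tr(M rho(γ34)) = 14, coefficient -7/2. Every other blade of grade <= 2 projects to 0.
Answer: -7*γ2 + 3*γ3 + 1/2*γ23 - 7/2*γ34


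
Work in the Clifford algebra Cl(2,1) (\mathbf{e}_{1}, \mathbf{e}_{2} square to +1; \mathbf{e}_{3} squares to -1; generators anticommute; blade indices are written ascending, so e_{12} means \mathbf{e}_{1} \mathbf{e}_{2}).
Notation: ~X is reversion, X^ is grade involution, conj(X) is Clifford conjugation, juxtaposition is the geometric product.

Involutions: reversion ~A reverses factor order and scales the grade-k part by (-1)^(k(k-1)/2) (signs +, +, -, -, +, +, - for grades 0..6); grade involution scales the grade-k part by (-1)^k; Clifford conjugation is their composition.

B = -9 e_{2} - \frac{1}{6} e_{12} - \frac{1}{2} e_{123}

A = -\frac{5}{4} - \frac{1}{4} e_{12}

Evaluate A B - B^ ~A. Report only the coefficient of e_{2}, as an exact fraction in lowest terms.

first term: -\frac{1}{24} + \frac{9}{4} e_{1} + \frac{45}{4} e_{2} - \frac{1}{8} e_{3} + \frac{5}{24} e_{12} + \frac{5}{8} e_{123}
second term: \frac{1}{24} - \frac{9}{4} e_{1} - \frac{45}{4} e_{2} - \frac{1}{8} e_{3} + \frac{5}{24} e_{12} - \frac{5}{8} e_{123}
Answer: \frac{45}{2}


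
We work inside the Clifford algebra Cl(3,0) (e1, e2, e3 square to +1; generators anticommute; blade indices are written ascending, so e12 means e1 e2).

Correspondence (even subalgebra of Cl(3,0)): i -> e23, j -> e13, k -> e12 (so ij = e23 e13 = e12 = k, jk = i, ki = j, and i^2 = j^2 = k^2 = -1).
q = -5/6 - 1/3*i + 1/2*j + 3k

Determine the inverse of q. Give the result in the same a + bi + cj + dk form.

In blades: q = -5/6 + 3*e12 + 1/2*e13 - 1/3*e23.
With qbar = -5/6 - 3*e12 - 1/2*e13 + 1/3*e23 (scalar fixed, mapped units negated), q qbar = 181/18 (the sum of squared coefficients), so q^-1 = qbar / (181/18) = -15/181 - 54/181*e12 - 9/181*e13 + 6/181*e23; translating back:
Answer: -15/181 + 6/181*i - 9/181*j - 54/181*k


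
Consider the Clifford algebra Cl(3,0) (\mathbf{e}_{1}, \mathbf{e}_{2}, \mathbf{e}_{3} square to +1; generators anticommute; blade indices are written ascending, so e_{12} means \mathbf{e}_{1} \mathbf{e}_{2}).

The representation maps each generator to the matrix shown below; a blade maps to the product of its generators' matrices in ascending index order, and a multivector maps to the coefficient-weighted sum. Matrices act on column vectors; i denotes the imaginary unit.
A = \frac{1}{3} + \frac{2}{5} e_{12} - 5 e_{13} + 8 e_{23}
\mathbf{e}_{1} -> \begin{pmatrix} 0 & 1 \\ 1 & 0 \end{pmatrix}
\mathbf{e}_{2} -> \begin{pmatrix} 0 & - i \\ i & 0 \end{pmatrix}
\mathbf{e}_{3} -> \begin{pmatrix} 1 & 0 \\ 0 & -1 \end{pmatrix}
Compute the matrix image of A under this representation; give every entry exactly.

Bivector images (products of the table entries): rho(e_{12}) = rho(\mathbf{e}_{1})rho(\mathbf{e}_{2}) = \begin{pmatrix} i & 0 \\ 0 & - i \end{pmatrix}; rho(e_{13}) = rho(\mathbf{e}_{1})rho(\mathbf{e}_{3}) = \begin{pmatrix} 0 & -1 \\ 1 & 0 \end{pmatrix}; rho(e_{23}) = rho(\mathbf{e}_{2})rho(\mathbf{e}_{3}) = \begin{pmatrix} 0 & i \\ i & 0 \end{pmatrix}.
M = (\frac{1}{3})*1 + (\frac{2}{5})*rho(e_{12}) + (-5)*rho(e_{13}) + (8)*rho(e_{23}), summed entrywise (1 is the identity matrix):
Answer: \begin{pmatrix} \frac{1}{3} + \frac{2 i}{5} & 5 + 8 i \\ -5 + 8 i & \frac{1}{3} - \frac{2 i}{5} \end{pmatrix}


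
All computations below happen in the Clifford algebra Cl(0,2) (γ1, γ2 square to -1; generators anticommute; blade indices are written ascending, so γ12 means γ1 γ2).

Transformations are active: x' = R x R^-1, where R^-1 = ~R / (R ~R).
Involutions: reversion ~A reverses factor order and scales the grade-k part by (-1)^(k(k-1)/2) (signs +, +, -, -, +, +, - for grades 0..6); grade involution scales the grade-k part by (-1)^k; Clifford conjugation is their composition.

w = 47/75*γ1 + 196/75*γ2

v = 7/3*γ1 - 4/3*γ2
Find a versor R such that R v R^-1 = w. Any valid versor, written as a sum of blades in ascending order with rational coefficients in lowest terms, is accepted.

Since q(v) = q(w) = -65/9, the sum R = v + w = 74/25*γ1 + 32/25*γ2 does the job whenever invertible.
Answer: 74/25*γ1 + 32/25*γ2


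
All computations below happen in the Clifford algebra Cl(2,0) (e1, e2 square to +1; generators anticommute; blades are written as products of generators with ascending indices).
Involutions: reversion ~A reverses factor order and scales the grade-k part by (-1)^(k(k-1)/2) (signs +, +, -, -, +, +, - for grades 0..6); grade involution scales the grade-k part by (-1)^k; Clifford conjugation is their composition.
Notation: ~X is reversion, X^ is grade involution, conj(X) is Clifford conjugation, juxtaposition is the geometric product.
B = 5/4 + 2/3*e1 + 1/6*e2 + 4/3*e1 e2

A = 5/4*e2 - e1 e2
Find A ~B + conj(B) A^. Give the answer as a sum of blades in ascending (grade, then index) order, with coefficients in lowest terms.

first term: -9/8 + 3/2*e1 + 107/48*e2 - 25/12*e1 e2
second term: -9/8 + 3/2*e1 - 43/48*e2 - 5/12*e1 e2
Answer: -9/4 + 3*e1 + 4/3*e2 - 5/2*e1 e2


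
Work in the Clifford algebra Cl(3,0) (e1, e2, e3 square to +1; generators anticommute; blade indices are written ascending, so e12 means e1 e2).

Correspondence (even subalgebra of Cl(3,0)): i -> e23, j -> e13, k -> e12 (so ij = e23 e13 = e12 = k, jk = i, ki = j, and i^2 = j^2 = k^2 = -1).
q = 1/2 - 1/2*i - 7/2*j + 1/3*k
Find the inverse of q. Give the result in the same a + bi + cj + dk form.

In blades: q = 1/2 + 1/3*e12 - 7/2*e13 - 1/2*e23.
With qbar = 1/2 - 1/3*e12 + 7/2*e13 + 1/2*e23 (scalar fixed, mapped units negated), q qbar = 463/36 (the sum of squared coefficients), so q^-1 = qbar / (463/36) = 18/463 - 12/463*e12 + 126/463*e13 + 18/463*e23; translating back:
Answer: 18/463 + 18/463*i + 126/463*j - 12/463*k


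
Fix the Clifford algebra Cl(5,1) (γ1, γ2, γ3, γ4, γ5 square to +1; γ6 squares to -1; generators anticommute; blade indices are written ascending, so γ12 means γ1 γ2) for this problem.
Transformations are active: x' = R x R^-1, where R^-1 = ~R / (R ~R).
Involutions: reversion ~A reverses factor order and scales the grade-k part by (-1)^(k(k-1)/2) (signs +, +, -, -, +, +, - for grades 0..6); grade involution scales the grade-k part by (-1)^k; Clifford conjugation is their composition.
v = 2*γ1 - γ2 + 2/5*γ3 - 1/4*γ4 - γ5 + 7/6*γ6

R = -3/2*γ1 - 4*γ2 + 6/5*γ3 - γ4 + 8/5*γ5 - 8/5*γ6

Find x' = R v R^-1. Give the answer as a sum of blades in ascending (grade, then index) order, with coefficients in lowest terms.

~R = -3/2*γ1 - 4*γ2 + 6/5*γ3 - γ4 + 8/5*γ5 - 8/5*γ6, and R ~R = 2069/100, so R^-1 = ~R / (2069/100).
R v = 599/300 + 19/2*γ12 - 3*γ13 + 19/8*γ14 - 17/10*γ15 + 29/20*γ16 - 2/5*γ23 + 28/5*γ25 - 94/15*γ26 + 1/10*γ34 - 46/25*γ35 + 51/25*γ36 + 7/5*γ45 - 47/30*γ46 + 4/15*γ56
Answer: -4737/2069*γ1 + 1415/6207*γ2 - 1742/10345*γ3 + 1415/24828*γ4 + 40619/31035*γ5 - 91583/62070*γ6


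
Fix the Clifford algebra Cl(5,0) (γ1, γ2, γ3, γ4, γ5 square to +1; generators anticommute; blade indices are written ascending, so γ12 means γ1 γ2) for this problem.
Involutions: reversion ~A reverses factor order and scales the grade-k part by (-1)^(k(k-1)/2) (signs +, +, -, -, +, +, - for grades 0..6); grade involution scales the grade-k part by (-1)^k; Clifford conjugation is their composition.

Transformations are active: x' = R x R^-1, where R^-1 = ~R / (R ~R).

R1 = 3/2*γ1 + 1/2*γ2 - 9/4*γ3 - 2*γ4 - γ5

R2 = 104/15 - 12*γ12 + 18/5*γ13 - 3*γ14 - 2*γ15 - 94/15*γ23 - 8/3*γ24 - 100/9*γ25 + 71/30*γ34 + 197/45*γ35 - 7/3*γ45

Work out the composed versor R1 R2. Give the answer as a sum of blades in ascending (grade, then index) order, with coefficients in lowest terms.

Distribute over the terms of R1 (each basis-blade product reordered to ascending indices, repeated generators contracted through their squares):
(3/2*γ1) R2 = 52/5*γ1 - 18*γ2 + 27/5*γ3 - 9/2*γ4 - 3*γ5 - 47/5*γ123 - 4*γ124 - 50/3*γ125 + 71/20*γ134 + 197/30*γ135 - 7/2*γ145
(1/2*γ2) R2 = 6*γ1 + 52/15*γ2 - 47/15*γ3 - 4/3*γ4 - 50/9*γ5 - 9/5*γ123 + 3/2*γ124 + γ125 + 71/60*γ234 + 197/90*γ235 - 7/6*γ245
(-9/4*γ3) R2 = 81/10*γ1 - 141/10*γ2 - 78/5*γ3 - 213/40*γ4 - 197/20*γ5 + 27*γ123 - 27/4*γ134 - 9/2*γ135 - 6*γ234 - 25*γ235 + 21/4*γ345
(-2*γ4) R2 = -6*γ1 - 16/3*γ2 + 71/15*γ3 - 208/15*γ4 + 14/3*γ5 + 24*γ124 - 36/5*γ134 - 4*γ145 + 188/15*γ234 - 200/9*γ245 + 394/45*γ345
(-γ5) R2 = -2*γ1 - 100/9*γ2 + 197/45*γ3 - 7/3*γ4 - 104/15*γ5 + 12*γ125 - 18/5*γ135 + 3*γ145 + 94/15*γ235 + 8/3*γ245 - 71/30*γ345
Summing the partial products and collecting blades:
Answer: 33/2*γ1 - 4057/90*γ2 - 38/9*γ3 - 3283/120*γ4 - 3721/180*γ5 + 79/5*γ123 + 43/2*γ124 - 11/3*γ125 - 52/5*γ134 - 23/15*γ135 - 9/2*γ145 + 463/60*γ234 - 1489/90*γ235 - 373/18*γ245 + 419/36*γ345


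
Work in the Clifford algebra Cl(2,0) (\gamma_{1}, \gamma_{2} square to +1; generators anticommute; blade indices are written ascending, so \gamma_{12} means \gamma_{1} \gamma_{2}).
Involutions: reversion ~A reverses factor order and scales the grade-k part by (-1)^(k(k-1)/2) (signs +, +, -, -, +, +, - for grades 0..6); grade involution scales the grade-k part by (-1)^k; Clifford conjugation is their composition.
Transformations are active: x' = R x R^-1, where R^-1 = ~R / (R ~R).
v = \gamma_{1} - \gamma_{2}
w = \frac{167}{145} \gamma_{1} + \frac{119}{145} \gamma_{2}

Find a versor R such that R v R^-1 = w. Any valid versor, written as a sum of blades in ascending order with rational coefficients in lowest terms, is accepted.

Sketch: the shared square 2 makes R = v + w = \frac{312}{145} \gamma_{1} - \frac{26}{145} \gamma_{2} the natural versor; its sandwich fixes that direction, negates (v - w)/2, and sends v to w.
Answer: \frac{312}{145} \gamma_{1} - \frac{26}{145} \gamma_{2}


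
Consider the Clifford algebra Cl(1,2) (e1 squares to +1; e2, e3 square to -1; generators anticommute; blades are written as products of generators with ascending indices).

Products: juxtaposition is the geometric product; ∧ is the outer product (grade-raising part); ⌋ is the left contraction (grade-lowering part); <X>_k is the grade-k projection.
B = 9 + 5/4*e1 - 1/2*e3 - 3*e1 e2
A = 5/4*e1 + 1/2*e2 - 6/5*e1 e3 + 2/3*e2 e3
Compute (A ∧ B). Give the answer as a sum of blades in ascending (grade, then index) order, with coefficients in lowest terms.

step 1: 45/4*e1 + 9/2*e2 - 5/8*e1 e2 - 457/40*e1 e3 + 23/4*e2 e3 + 5/6*e1 e2 e3
Answer: 45/4*e1 + 9/2*e2 - 5/8*e1 e2 - 457/40*e1 e3 + 23/4*e2 e3 + 5/6*e1 e2 e3


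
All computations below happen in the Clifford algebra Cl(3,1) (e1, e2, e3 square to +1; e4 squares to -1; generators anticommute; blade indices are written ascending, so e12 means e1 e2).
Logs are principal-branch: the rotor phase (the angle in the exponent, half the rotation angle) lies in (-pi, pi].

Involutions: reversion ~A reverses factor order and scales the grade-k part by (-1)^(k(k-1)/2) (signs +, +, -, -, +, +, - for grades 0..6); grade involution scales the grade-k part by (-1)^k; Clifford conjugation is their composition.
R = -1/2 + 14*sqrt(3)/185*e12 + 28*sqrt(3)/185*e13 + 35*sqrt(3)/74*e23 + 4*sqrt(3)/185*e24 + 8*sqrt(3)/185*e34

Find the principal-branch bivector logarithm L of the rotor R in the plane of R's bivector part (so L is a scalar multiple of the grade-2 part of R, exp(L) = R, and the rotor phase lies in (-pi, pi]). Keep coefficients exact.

The scalar part of R is -1/2, and that scalar determines the rotor phase on the principal branch; recovering the unit plane as bivector-part over sine of the phase gives L = phase * plane.
Concretely: cos(phase) = -1/2 gives phase = ±2*pi/3, and since phase/sin(phase) is even the sign is immaterial: L = (phase/sin(phase)) * <R>_2 = (4*sqrt(3)*pi/9) * <R>_2.
Answer: 56*pi/555*e12 + 112*pi/555*e13 + 70*pi/111*e23 + 16*pi/555*e24 + 32*pi/555*e34


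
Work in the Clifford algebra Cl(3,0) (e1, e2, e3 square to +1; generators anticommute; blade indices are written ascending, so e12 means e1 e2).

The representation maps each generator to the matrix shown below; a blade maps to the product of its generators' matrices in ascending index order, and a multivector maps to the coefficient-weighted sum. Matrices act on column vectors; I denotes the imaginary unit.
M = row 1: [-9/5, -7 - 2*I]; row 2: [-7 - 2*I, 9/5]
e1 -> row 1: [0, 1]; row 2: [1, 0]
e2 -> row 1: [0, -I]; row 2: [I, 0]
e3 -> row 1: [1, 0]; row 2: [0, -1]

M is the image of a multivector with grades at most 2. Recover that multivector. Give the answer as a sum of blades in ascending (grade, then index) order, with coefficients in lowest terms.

Method: 1, rho(e1), rho(e2), rho(e3) form a trace-orthogonal basis of the 2x2 complex matrices (tr(X Y) = 2 if X = Y, else 0), so M = m0*1 + m1*rho(e1) + m2*rho(e2) + m3*rho(e3) with m0 = tr(M)/2 = 0, m1 = tr(M rho(e1))/2 = -7 - 2*I, m2 = tr(M rho(e2))/2 = 0, m3 = tr(M rho(e3))/2 = -9/5.
Multiplying table entries, the bivector images are rho(e12) = I*rho(e3), rho(e13) = -I*rho(e2), rho(e23) = I*rho(e1); with real blade coefficients the real parts of m0..m3 are the coefficients of 1, e1, e2, e3 and the imaginary parts give the bivectors (e23: Im m1, e13: -Im m2, e12: Im m3).
Answer: -7*e1 - 9/5*e3 - 2*e23


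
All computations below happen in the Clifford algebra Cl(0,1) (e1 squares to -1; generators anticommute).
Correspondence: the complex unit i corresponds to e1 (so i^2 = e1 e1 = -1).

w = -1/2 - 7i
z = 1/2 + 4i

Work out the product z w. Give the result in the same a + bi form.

In blades: z = 1/2 + 4*e1, w = -1/2 - 7*e1.
Distribute z over w term by term (generator squares from the signature, products reordered to ascending indices): (1/2)*w = -1/4 - 7/2*e1; (4*e1)*w = 28 - 2*e1.
Sum: 111/4 - 11/2*e1; translating back through the correspondence:
Answer: 111/4 - 11/2*i


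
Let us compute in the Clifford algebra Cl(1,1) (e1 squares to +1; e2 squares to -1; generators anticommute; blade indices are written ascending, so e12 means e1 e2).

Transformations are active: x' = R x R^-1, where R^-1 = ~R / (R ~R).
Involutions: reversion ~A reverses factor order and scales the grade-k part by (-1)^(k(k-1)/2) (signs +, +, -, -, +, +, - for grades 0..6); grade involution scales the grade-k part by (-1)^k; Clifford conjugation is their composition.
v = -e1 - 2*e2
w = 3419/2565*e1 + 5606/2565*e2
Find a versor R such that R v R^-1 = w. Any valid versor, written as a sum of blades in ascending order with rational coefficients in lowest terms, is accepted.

Take R = v + w = 854/2565*e1 + 476/2565*e2. Because q(v) = q(w) = -3, conjugation by R sends v exactly to w.
Answer: 854/2565*e1 + 476/2565*e2


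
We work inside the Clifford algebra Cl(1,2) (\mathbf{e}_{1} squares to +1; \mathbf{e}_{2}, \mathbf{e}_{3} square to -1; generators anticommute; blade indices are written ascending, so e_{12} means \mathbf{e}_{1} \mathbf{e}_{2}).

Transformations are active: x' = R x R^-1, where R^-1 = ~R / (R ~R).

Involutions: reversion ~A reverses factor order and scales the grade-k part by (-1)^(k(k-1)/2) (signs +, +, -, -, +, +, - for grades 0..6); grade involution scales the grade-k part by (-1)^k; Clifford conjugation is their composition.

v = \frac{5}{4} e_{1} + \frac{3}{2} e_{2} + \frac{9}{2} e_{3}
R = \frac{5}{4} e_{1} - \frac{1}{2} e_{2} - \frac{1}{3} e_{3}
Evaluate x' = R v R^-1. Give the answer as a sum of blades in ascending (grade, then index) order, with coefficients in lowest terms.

~R = \frac{5}{4} e_{1} - \frac{1}{2} e_{2} - \frac{1}{3} e_{3}, and R ~R = \frac{173}{144}, so R^-1 = ~R / (\frac{173}{144}).
R v = \frac{61}{16} + \frac{5}{2} e_{12} + \frac{145}{24} e_{13} - \frac{7}{4} e_{23}
Answer: \frac{4625}{692} e_{1} - \frac{1617}{346} e_{2} - \frac{2289}{346} e_{3}


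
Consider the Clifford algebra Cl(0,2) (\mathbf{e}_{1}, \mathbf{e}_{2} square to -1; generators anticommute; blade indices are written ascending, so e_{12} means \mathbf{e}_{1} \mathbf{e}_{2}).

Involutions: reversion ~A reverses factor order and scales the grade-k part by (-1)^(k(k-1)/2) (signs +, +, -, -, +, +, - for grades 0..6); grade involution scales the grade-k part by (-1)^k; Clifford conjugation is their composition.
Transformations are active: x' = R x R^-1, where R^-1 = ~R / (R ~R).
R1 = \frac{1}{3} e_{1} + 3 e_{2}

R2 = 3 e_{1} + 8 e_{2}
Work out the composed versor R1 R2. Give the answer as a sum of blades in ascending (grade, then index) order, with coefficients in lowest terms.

Distribute over the terms of R1 (each basis-blade product reordered to ascending indices, repeated generators contracted through their squares):
(\frac{1}{3} e_{1}) R2 = -1 + \frac{8}{3} e_{12}
(3 e_{2}) R2 = -24 - 9 e_{12}
Summing the partial products and collecting blades:
Answer: -25 - \frac{19}{3} e_{12}


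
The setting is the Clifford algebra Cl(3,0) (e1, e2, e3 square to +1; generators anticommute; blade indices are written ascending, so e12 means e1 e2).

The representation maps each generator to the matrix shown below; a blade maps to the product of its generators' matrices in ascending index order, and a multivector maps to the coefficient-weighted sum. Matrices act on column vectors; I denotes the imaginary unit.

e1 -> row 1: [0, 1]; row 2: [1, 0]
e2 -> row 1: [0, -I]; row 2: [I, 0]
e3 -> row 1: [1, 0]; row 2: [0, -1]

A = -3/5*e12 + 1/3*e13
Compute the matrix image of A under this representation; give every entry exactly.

Bivector images (products of the table entries): rho(e12) = rho(e1)rho(e2) = row 1: [I, 0]; row 2: [0, -I]; rho(e13) = rho(e1)rho(e3) = row 1: [0, -1]; row 2: [1, 0].
M = (-3/5)*rho(e12) + (1/3)*rho(e13), summed entrywise:
Answer: row 1: [-3*I/5, -1/3]; row 2: [1/3, 3*I/5]
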